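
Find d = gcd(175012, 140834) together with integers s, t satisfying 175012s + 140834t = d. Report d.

Apply Euclid's algorithm to 175012 and 140834:
175012 = 1*140834 + 34178
140834 = 4*34178 + 4122
34178 = 8*4122 + 1202
4122 = 3*1202 + 516
1202 = 2*516 + 170
516 = 3*170 + 6
170 = 28*6 + 2
6 = 3*2 + 0
gcd(175012, 140834) = 2.
Express as a combination:
2 = 170 − 28·6
2 = −28·516 + 85·170
2 = 85·1202 − 198·516
2 = −198·4122 + 679·1202
2 = 679·34178 − 5630·4122
2 = −5630·140834 + 23199·34178
2 = 23199·175012 − 28829·140834
So 2 = (23199)·175012 + (-28829)·140834.

2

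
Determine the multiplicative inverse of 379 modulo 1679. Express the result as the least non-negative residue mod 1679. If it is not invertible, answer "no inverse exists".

Extended Euclidean algorithm:
1679 = 4*379 + 163
379 = 2*163 + 53
163 = 3*53 + 4
53 = 13*4 + 1
4 = 4*1 + 0
Since gcd(379, 1679) = 1, back-substitute to write 1 as a combination:
1 = 53 − 13·4
1 = −13·163 + 40·53
1 = 40·379 − 93·163
1 = −93·1679 + 412·379
So 379·412 ≡ 1 (mod 1679).

412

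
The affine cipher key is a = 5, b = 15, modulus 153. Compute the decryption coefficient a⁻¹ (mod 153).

Apply the Euclidean algorithm to 153 and 5:
153 = 30×5 + 3
5 = 1×3 + 2
3 = 1×2 + 1
2 = 2×1 + 0
gcd = 1, so the inverse exists. Back-substitute:
1 = 3 − 2
1 = −5 + 2·3
1 = 2·153 − 61·5
So 5·(-61) ≡ 1 (mod 153), and -61 ≡ 92 (mod 153).

92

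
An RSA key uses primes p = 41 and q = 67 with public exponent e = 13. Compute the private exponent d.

φ(n) = (p−1)(q−1) = 40·66 = 2640.
Need d with 13·d ≡ 1 (mod 2640). Apply the extended Euclidean algorithm:
2640 = 203·13 + 1
13 = 13·1 + 0
Back-substitute:
1 = 2640 − 203·13
So 13·(-203) ≡ 1 (mod 2640), hence d ≡ -203 ≡ 2437 (mod 2640).

2437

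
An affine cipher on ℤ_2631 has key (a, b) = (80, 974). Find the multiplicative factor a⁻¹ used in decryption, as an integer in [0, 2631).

Run Euclid on (2631, 80):
2631 = 32·80 + 71
80 = 1·71 + 9
71 = 7·9 + 8
9 = 1·8 + 1
8 = 8·1 + 0
The gcd is 1. Working backward:
1 = 9 − 8
1 = −71 + 8·9
1 = 8·80 − 9·71
1 = −9·2631 + 296·80
So 80·296 ≡ 1 (mod 2631).

296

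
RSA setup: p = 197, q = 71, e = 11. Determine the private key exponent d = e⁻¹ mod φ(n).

φ(n) = (p−1)(q−1) = 196·70 = 13720.
Need d with 11·d ≡ 1 (mod 13720). Apply the extended Euclidean algorithm:
13720 = 1247*11 + 3
11 = 3*3 + 2
3 = 1*2 + 1
2 = 2*1 + 0
Back-substitute:
1 = 3 − 2
1 = −11 + 4·3
1 = 4·13720 − 4989·11
So 11·(-4989) ≡ 1 (mod 13720), hence d ≡ -4989 ≡ 8731 (mod 13720).

8731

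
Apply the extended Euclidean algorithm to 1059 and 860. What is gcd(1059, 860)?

1

Apply Euclid's algorithm to 1059 and 860:
1059 = 1×860 + 199
860 = 4×199 + 64
199 = 3×64 + 7
64 = 9×7 + 1
7 = 7×1 + 0
gcd(1059, 860) = 1.
Working backward:
1 = 64 − 9·7
1 = −9·199 + 28·64
1 = 28·860 − 121·199
1 = −121·1059 + 149·860
So 1 = (-121)·1059 + (149)·860.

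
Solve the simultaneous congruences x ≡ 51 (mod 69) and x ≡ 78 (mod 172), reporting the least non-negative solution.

9366

Write x = 51 + 69·k. Then 69·k ≡ 78 − 51 ≡ 27 (mod 172).
Need 69⁻¹ mod 172. Extended Euclid on (172, 69):
172 = 2×69 + 34
69 = 2×34 + 1
34 = 34×1 + 0
Back-substitute:
1 = 69 − 2·34
1 = −2·172 + 5·69
69⁻¹ ≡ 5 (mod 172), so k ≡ 5·27 ≡ 135 (mod 172).
x = 51 + 69·135 = 9366.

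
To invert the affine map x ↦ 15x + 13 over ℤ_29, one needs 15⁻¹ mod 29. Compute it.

2

gcd(29, 15) by repeated division:
29 = 1*15 + 14
15 = 1*14 + 1
14 = 14*1 + 0
gcd = 1, so the inverse exists. Back-substitute:
1 = 15 − 14
1 = −29 + 2·15
So 15·2 ≡ 1 (mod 29).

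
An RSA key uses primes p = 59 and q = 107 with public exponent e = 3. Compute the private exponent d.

4099

φ(n) = (p−1)(q−1) = 58·106 = 6148.
Need d with 3·d ≡ 1 (mod 6148). Apply the extended Euclidean algorithm:
6148 = 2049·3 + 1
3 = 3·1 + 0
Back-substitute:
1 = 6148 − 2049·3
So 3·(-2049) ≡ 1 (mod 6148), hence d ≡ -2049 ≡ 4099 (mod 6148).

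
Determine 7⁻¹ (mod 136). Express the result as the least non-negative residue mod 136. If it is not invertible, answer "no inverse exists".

Extended Euclidean algorithm:
136 = 19·7 + 3
7 = 2·3 + 1
3 = 3·1 + 0
The gcd is 1. Working backward:
1 = 7 − 2·3
1 = −2·136 + 39·7
So 7·39 ≡ 1 (mod 136).

39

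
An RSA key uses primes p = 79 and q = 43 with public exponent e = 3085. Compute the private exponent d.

φ(n) = (p−1)(q−1) = 78·42 = 3276.
Need d with 3085·d ≡ 1 (mod 3276). Apply the extended Euclidean algorithm:
3276 = 1*3085 + 191
3085 = 16*191 + 29
191 = 6*29 + 17
29 = 1*17 + 12
17 = 1*12 + 5
12 = 2*5 + 2
5 = 2*2 + 1
2 = 2*1 + 0
Back-substitute:
1 = 5 − 2·2
1 = −2·12 + 5·5
1 = 5·17 − 7·12
1 = −7·29 + 12·17
1 = 12·191 − 79·29
1 = −79·3085 + 1276·191
1 = 1276·3276 − 1355·3085
So 3085·(-1355) ≡ 1 (mod 3276), hence d ≡ -1355 ≡ 1921 (mod 3276).

1921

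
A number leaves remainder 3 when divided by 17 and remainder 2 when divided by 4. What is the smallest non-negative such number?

Write x = 3 + 17·k. Then 17·k ≡ 2 − 3 ≡ 3 (mod 4).
Need 17⁻¹ mod 4. Extended Euclid on (4, 1):
4 = 4×1 + 0
17⁻¹ ≡ 1 (mod 4), so k ≡ 1·3 ≡ 3 (mod 4).
x = 3 + 17·3 = 54.

54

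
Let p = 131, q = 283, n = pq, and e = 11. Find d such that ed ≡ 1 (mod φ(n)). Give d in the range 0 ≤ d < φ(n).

φ(n) = (p−1)(q−1) = 130·282 = 36660.
Need d with 11·d ≡ 1 (mod 36660). Apply the extended Euclidean algorithm:
36660 = 3332·11 + 8
11 = 1·8 + 3
8 = 2·3 + 2
3 = 1·2 + 1
2 = 2·1 + 0
Back-substitute:
1 = 3 − 2
1 = −8 + 3·3
1 = 3·11 − 4·8
1 = −4·36660 + 13331·11
So 11·13331 ≡ 1 (mod 36660), hence d = 13331.

13331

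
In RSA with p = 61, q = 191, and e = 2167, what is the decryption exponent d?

4903

φ(n) = (p−1)(q−1) = 60·190 = 11400.
Need d with 2167·d ≡ 1 (mod 11400). Apply the extended Euclidean algorithm:
11400 = 5·2167 + 565
2167 = 3·565 + 472
565 = 1·472 + 93
472 = 5·93 + 7
93 = 13·7 + 2
7 = 3·2 + 1
2 = 2·1 + 0
Back-substitute:
1 = 7 − 3·2
1 = −3·93 + 40·7
1 = 40·472 − 203·93
1 = −203·565 + 243·472
1 = 243·2167 − 932·565
1 = −932·11400 + 4903·2167
So 2167·4903 ≡ 1 (mod 11400), hence d = 4903.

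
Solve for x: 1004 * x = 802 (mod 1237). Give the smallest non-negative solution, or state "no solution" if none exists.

846

First find gcd(1004, 1237):
1237 = 1·1004 + 233
1004 = 4·233 + 72
233 = 3·72 + 17
72 = 4·17 + 4
17 = 4·4 + 1
4 = 4·1 + 0
gcd = 1, so a unique solution mod 1237 exists.
Back-substitute for the Bézout coefficients:
1 = 17 − 4·4
1 = −4·72 + 17·17
1 = 17·233 − 55·72
1 = −55·1004 + 237·233
1 = 237·1237 − 292·1004
So 1004·(-292) ≡ 1 (mod 1237), giving 1004⁻¹ ≡ 945.
x ≡ 1004⁻¹·802 ≡ 945·802 ≡ 846 (mod 1237).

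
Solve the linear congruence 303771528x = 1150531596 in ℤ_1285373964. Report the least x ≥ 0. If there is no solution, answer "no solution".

57056903

First find gcd(303771528, 1285373964):
1285373964 = 4×303771528 + 70287852
303771528 = 4×70287852 + 22620120
70287852 = 3×22620120 + 2427492
22620120 = 9×2427492 + 772692
2427492 = 3×772692 + 109416
772692 = 7×109416 + 6780
109416 = 16×6780 + 936
6780 = 7×936 + 228
936 = 4×228 + 24
228 = 9×24 + 12
24 = 2×12 + 0
gcd = 12 and 12 | 1150531596, so solutions exist. Divide through by 12: 25314294x ≡ 95877633 (mod 107114497).
Now find 25314294⁻¹ mod 107114497:
107114497 = 4×25314294 + 5857321
25314294 = 4×5857321 + 1885010
5857321 = 3×1885010 + 202291
1885010 = 9×202291 + 64391
202291 = 3×64391 + 9118
64391 = 7×9118 + 565
9118 = 16×565 + 78
565 = 7×78 + 19
78 = 4×19 + 2
19 = 9×2 + 1
2 = 2×1 + 0
Back-substitute:
1 = 19 − 9·2
1 = −9·78 + 37·19
1 = 37·565 − 268·78
1 = −268·9118 + 4325·565
1 = 4325·64391 − 30543·9118
1 = −30543·202291 + 95954·64391
1 = 95954·1885010 − 894129·202291
1 = −894129·5857321 + 2778341·1885010
1 = 2778341·25314294 − 12007493·5857321
1 = −12007493·107114497 + 50808313·25314294
So 25314294⁻¹ ≡ 50808313 (mod 107114497).
Then x ≡ 50808313·95877633 ≡ 57056903 (mod 107114497); the smallest non-negative solution is x = 57056903.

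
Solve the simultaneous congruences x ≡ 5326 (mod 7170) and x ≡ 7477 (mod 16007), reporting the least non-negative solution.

11484496

Write x = 5326 + 7170·k. Then 7170·k ≡ 7477 − 5326 ≡ 2151 (mod 16007).
Need 7170⁻¹ mod 16007. Extended Euclid on (16007, 7170):
16007 = 2*7170 + 1667
7170 = 4*1667 + 502
1667 = 3*502 + 161
502 = 3*161 + 19
161 = 8*19 + 9
19 = 2*9 + 1
9 = 9*1 + 0
Back-substitute:
1 = 19 − 2·9
1 = −2·161 + 17·19
1 = 17·502 − 53·161
1 = −53·1667 + 176·502
1 = 176·7170 − 757·1667
1 = −757·16007 + 1690·7170
7170⁻¹ ≡ 1690 (mod 16007), so k ≡ 1690·2151 ≡ 1601 (mod 16007).
x = 5326 + 7170·1601 = 11484496.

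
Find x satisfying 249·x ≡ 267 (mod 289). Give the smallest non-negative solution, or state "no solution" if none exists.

First find gcd(249, 289):
289 = 1×249 + 40
249 = 6×40 + 9
40 = 4×9 + 4
9 = 2×4 + 1
4 = 4×1 + 0
gcd = 1, so a unique solution mod 289 exists.
Back-substitute for the Bézout coefficients:
1 = 9 − 2·4
1 = −2·40 + 9·9
1 = 9·249 − 56·40
1 = −56·289 + 65·249
So 249·(65) ≡ 1 (mod 289), giving 249⁻¹ ≡ 65.
x ≡ 249⁻¹·267 ≡ 65·267 ≡ 15 (mod 289).

15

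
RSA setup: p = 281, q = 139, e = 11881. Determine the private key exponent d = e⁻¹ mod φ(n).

361

φ(n) = (p−1)(q−1) = 280·138 = 38640.
Need d with 11881·d ≡ 1 (mod 38640). Apply the extended Euclidean algorithm:
38640 = 3·11881 + 2997
11881 = 3·2997 + 2890
2997 = 1·2890 + 107
2890 = 27·107 + 1
107 = 107·1 + 0
Back-substitute:
1 = 2890 − 27·107
1 = −27·2997 + 28·2890
1 = 28·11881 − 111·2997
1 = −111·38640 + 361·11881
So 11881·361 ≡ 1 (mod 38640), hence d = 361.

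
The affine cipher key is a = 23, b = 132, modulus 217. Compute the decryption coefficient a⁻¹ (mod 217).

gcd(217, 23) by repeated division:
217 = 9·23 + 10
23 = 2·10 + 3
10 = 3·3 + 1
3 = 3·1 + 0
Since gcd(23, 217) = 1, back-substitute to write 1 as a combination:
1 = 10 − 3·3
1 = −3·23 + 7·10
1 = 7·217 − 66·23
Thus 23·(-66) ≡ 1 (mod 217); reducing, -66 mod 217 = 151.

151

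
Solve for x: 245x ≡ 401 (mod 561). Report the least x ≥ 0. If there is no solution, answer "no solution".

526

First find gcd(245, 561):
561 = 2*245 + 71
245 = 3*71 + 32
71 = 2*32 + 7
32 = 4*7 + 4
7 = 1*4 + 3
4 = 1*3 + 1
3 = 3*1 + 0
gcd = 1, so a unique solution mod 561 exists.
Back-substitute for the Bézout coefficients:
1 = 4 − 3
1 = −7 + 2·4
1 = 2·32 − 9·7
1 = −9·71 + 20·32
1 = 20·245 − 69·71
1 = −69·561 + 158·245
So 245·(158) ≡ 1 (mod 561), giving 245⁻¹ ≡ 158.
x ≡ 245⁻¹·401 ≡ 158·401 ≡ 526 (mod 561).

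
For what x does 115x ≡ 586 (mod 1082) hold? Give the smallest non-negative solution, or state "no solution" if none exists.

First find gcd(115, 1082):
1082 = 9·115 + 47
115 = 2·47 + 21
47 = 2·21 + 5
21 = 4·5 + 1
5 = 5·1 + 0
gcd = 1, so a unique solution mod 1082 exists.
Back-substitute for the Bézout coefficients:
1 = 21 − 4·5
1 = −4·47 + 9·21
1 = 9·115 − 22·47
1 = −22·1082 + 207·115
So 115·(207) ≡ 1 (mod 1082), giving 115⁻¹ ≡ 207.
x ≡ 115⁻¹·586 ≡ 207·586 ≡ 118 (mod 1082).

118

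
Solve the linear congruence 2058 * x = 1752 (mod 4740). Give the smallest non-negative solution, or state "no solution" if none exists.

First find gcd(2058, 4740):
4740 = 2*2058 + 624
2058 = 3*624 + 186
624 = 3*186 + 66
186 = 2*66 + 54
66 = 1*54 + 12
54 = 4*12 + 6
12 = 2*6 + 0
gcd = 6 and 6 | 1752, so solutions exist. Divide through by 6: 343x ≡ 292 (mod 790).
Now find 343⁻¹ mod 790:
790 = 2*343 + 104
343 = 3*104 + 31
104 = 3*31 + 11
31 = 2*11 + 9
11 = 1*9 + 2
9 = 4*2 + 1
2 = 2*1 + 0
Back-substitute:
1 = 9 − 4·2
1 = −4·11 + 5·9
1 = 5·31 − 14·11
1 = −14·104 + 47·31
1 = 47·343 − 155·104
1 = −155·790 + 357·343
So 343⁻¹ ≡ 357 (mod 790).
Then x ≡ 357·292 ≡ 754 (mod 790); the smallest non-negative solution is x = 754.

754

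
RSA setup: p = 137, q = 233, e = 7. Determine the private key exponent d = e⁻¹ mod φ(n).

9015

φ(n) = (p−1)(q−1) = 136·232 = 31552.
Need d with 7·d ≡ 1 (mod 31552). Apply the extended Euclidean algorithm:
31552 = 4507*7 + 3
7 = 2*3 + 1
3 = 3*1 + 0
Back-substitute:
1 = 7 − 2·3
1 = −2·31552 + 9015·7
So 7·9015 ≡ 1 (mod 31552), hence d = 9015.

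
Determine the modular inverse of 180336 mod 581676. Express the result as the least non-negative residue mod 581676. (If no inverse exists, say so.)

no inverse exists

Compute gcd(180336, 581676):
581676 = 3·180336 + 40668
180336 = 4·40668 + 17664
40668 = 2·17664 + 5340
17664 = 3·5340 + 1644
5340 = 3·1644 + 408
1644 = 4·408 + 12
408 = 34·12 + 0
Since gcd = 12 > 1, 180336 is not a unit mod 581676.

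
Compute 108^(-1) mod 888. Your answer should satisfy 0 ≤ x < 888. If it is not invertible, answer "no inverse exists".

no inverse exists

Euclidean algorithm on 888, 108:
888 = 8·108 + 24
108 = 4·24 + 12
24 = 2·12 + 0
gcd(108, 888) = 12 ≠ 1, so 108 has no multiplicative inverse modulo 888.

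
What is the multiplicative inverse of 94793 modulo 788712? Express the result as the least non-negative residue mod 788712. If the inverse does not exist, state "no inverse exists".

413705

gcd(788712, 94793) by repeated division:
788712 = 8×94793 + 30368
94793 = 3×30368 + 3689
30368 = 8×3689 + 856
3689 = 4×856 + 265
856 = 3×265 + 61
265 = 4×61 + 21
61 = 2×21 + 19
21 = 1×19 + 2
19 = 9×2 + 1
2 = 2×1 + 0
gcd = 1, so the inverse exists. Back-substitute:
1 = 19 − 9·2
1 = −9·21 + 10·19
1 = 10·61 − 29·21
1 = −29·265 + 126·61
1 = 126·856 − 407·265
1 = −407·3689 + 1754·856
1 = 1754·30368 − 14439·3689
1 = −14439·94793 + 45071·30368
1 = 45071·788712 − 375007·94793
So 94793·(-375007) ≡ 1 (mod 788712), and -375007 ≡ 413705 (mod 788712).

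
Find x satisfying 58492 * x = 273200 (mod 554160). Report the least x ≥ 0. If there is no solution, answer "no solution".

59180

First find gcd(58492, 554160):
554160 = 9*58492 + 27732
58492 = 2*27732 + 3028
27732 = 9*3028 + 480
3028 = 6*480 + 148
480 = 3*148 + 36
148 = 4*36 + 4
36 = 9*4 + 0
gcd = 4 and 4 | 273200, so solutions exist. Divide through by 4: 14623x ≡ 68300 (mod 138540).
Now find 14623⁻¹ mod 138540:
138540 = 9×14623 + 6933
14623 = 2×6933 + 757
6933 = 9×757 + 120
757 = 6×120 + 37
120 = 3×37 + 9
37 = 4×9 + 1
9 = 9×1 + 0
Back-substitute:
1 = 37 − 4·9
1 = −4·120 + 13·37
1 = 13·757 − 82·120
1 = −82·6933 + 751·757
1 = 751·14623 − 1584·6933
1 = −1584·138540 + 15007·14623
So 14623⁻¹ ≡ 15007 (mod 138540).
Then x ≡ 15007·68300 ≡ 59180 (mod 138540); the smallest non-negative solution is x = 59180.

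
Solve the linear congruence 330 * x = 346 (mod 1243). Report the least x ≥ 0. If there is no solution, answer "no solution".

gcd(330, 1243):
1243 = 3*330 + 253
330 = 1*253 + 77
253 = 3*77 + 22
77 = 3*22 + 11
22 = 2*11 + 0
gcd = 11, but 11 ∤ 346, so the congruence has no solution.

no solution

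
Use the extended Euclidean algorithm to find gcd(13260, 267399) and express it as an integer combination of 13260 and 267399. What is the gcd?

3

Euclidean algorithm:
267399 = 20×13260 + 2199
13260 = 6×2199 + 66
2199 = 33×66 + 21
66 = 3×21 + 3
21 = 7×3 + 0
gcd(13260, 267399) = 3.
Working backward:
3 = 66 − 3·21
3 = −3·2199 + 100·66
3 = 100·13260 − 603·2199
3 = −603·267399 + 12160·13260
So 3 = (-603)·267399 + (12160)·13260.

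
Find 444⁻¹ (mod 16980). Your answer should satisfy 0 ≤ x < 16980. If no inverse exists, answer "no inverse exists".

no inverse exists

Compute gcd(444, 16980):
16980 = 38*444 + 108
444 = 4*108 + 12
108 = 9*12 + 0
The gcd is 12, not 1, hence no inverse exists.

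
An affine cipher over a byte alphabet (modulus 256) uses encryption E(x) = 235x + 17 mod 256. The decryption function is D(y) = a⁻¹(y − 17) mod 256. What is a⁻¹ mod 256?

Extended Euclidean algorithm:
256 = 1×235 + 21
235 = 11×21 + 4
21 = 5×4 + 1
4 = 4×1 + 0
Since gcd(235, 256) = 1, back-substitute to write 1 as a combination:
1 = 21 − 5·4
1 = −5·235 + 56·21
1 = 56·256 − 61·235
Thus 235·(-61) ≡ 1 (mod 256); reducing, -61 mod 256 = 195.

195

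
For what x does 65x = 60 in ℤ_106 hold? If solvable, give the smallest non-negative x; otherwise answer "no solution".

First find gcd(65, 106):
106 = 1×65 + 41
65 = 1×41 + 24
41 = 1×24 + 17
24 = 1×17 + 7
17 = 2×7 + 3
7 = 2×3 + 1
3 = 3×1 + 0
gcd = 1, so a unique solution mod 106 exists.
Back-substitute for the Bézout coefficients:
1 = 7 − 2·3
1 = −2·17 + 5·7
1 = 5·24 − 7·17
1 = −7·41 + 12·24
1 = 12·65 − 19·41
1 = −19·106 + 31·65
So 65·(31) ≡ 1 (mod 106), giving 65⁻¹ ≡ 31.
x ≡ 65⁻¹·60 ≡ 31·60 ≡ 58 (mod 106).

58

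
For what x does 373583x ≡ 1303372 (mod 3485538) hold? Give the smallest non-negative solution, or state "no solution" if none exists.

First find gcd(373583, 3485538):
3485538 = 9*373583 + 123291
373583 = 3*123291 + 3710
123291 = 33*3710 + 861
3710 = 4*861 + 266
861 = 3*266 + 63
266 = 4*63 + 14
63 = 4*14 + 7
14 = 2*7 + 0
gcd = 7 and 7 | 1303372, so solutions exist. Divide through by 7: 53369x ≡ 186196 (mod 497934).
Now find 53369⁻¹ mod 497934:
497934 = 9·53369 + 17613
53369 = 3·17613 + 530
17613 = 33·530 + 123
530 = 4·123 + 38
123 = 3·38 + 9
38 = 4·9 + 2
9 = 4·2 + 1
2 = 2·1 + 0
Back-substitute:
1 = 9 − 4·2
1 = −4·38 + 17·9
1 = 17·123 − 55·38
1 = −55·530 + 237·123
1 = 237·17613 − 7876·530
1 = −7876·53369 + 23865·17613
1 = 23865·497934 − 222661·53369
So 53369·(-222661) ≡ 1 (mod 497934), i.e. 53369⁻¹ ≡ 275273.
Then x ≡ 275273·186196 ≡ 393152 (mod 497934); the smallest non-negative solution is x = 393152.

393152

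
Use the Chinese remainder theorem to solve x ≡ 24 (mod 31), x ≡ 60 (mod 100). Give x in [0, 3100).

1760

Write x = 24 + 31·k. Then 31·k ≡ 60 − 24 ≡ 36 (mod 100).
Need 31⁻¹ mod 100. Extended Euclid on (100, 31):
100 = 3·31 + 7
31 = 4·7 + 3
7 = 2·3 + 1
3 = 3·1 + 0
Back-substitute:
1 = 7 − 2·3
1 = −2·31 + 9·7
1 = 9·100 − 29·31
31⁻¹ ≡ 71 (mod 100), so k ≡ 71·36 ≡ 56 (mod 100).
x = 24 + 31·56 = 1760.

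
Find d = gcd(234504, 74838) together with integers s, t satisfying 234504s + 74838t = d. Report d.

6

Repeated division:
234504 = 3×74838 + 9990
74838 = 7×9990 + 4908
9990 = 2×4908 + 174
4908 = 28×174 + 36
174 = 4×36 + 30
36 = 1×30 + 6
30 = 5×6 + 0
gcd(234504, 74838) = 6.
Express as a combination:
6 = 36 − 30
6 = −174 + 5·36
6 = 5·4908 − 141·174
6 = −141·9990 + 287·4908
6 = 287·74838 − 2150·9990
6 = −2150·234504 + 6737·74838
So 6 = (-2150)·234504 + (6737)·74838.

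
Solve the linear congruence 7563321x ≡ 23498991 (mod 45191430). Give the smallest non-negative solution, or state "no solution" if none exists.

4905261

First find gcd(7563321, 45191430):
45191430 = 5·7563321 + 7374825
7563321 = 1·7374825 + 188496
7374825 = 39·188496 + 23481
188496 = 8·23481 + 648
23481 = 36·648 + 153
648 = 4·153 + 36
153 = 4·36 + 9
36 = 4·9 + 0
gcd = 9 and 9 | 23498991, so solutions exist. Divide through by 9: 840369x ≡ 2610999 (mod 5021270).
Now find 840369⁻¹ mod 5021270:
5021270 = 5·840369 + 819425
840369 = 1·819425 + 20944
819425 = 39·20944 + 2609
20944 = 8·2609 + 72
2609 = 36·72 + 17
72 = 4·17 + 4
17 = 4·4 + 1
4 = 4·1 + 0
Back-substitute:
1 = 17 − 4·4
1 = −4·72 + 17·17
1 = 17·2609 − 616·72
1 = −616·20944 + 4945·2609
1 = 4945·819425 − 193471·20944
1 = −193471·840369 + 198416·819425
1 = 198416·5021270 − 1185551·840369
So 840369·(-1185551) ≡ 1 (mod 5021270), i.e. 840369⁻¹ ≡ 3835719.
Then x ≡ 3835719·2610999 ≡ 4905261 (mod 5021270); the smallest non-negative solution is x = 4905261.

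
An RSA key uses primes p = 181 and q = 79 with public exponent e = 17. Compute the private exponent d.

7433

φ(n) = (p−1)(q−1) = 180·78 = 14040.
Need d with 17·d ≡ 1 (mod 14040). Apply the extended Euclidean algorithm:
14040 = 825×17 + 15
17 = 1×15 + 2
15 = 7×2 + 1
2 = 2×1 + 0
Back-substitute:
1 = 15 − 7·2
1 = −7·17 + 8·15
1 = 8·14040 − 6607·17
So 17·(-6607) ≡ 1 (mod 14040), hence d ≡ -6607 ≡ 7433 (mod 14040).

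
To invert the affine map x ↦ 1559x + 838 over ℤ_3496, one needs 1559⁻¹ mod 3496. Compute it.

1711

Run Euclid on (3496, 1559):
3496 = 2×1559 + 378
1559 = 4×378 + 47
378 = 8×47 + 2
47 = 23×2 + 1
2 = 2×1 + 0
gcd = 1, so the inverse exists. Back-substitute:
1 = 47 − 23·2
1 = −23·378 + 185·47
1 = 185·1559 − 763·378
1 = −763·3496 + 1711·1559
So 1559·1711 ≡ 1 (mod 3496).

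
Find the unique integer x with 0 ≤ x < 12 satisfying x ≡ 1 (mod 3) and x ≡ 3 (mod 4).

Write x = 1 + 3·k. Then 3·k ≡ 3 − 1 ≡ 2 (mod 4).
Need 3⁻¹ mod 4. Extended Euclid on (4, 3):
4 = 1*3 + 1
3 = 3*1 + 0
Back-substitute:
1 = 4 − 3
3⁻¹ ≡ 3 (mod 4), so k ≡ 3·2 ≡ 2 (mod 4).
x = 1 + 3·2 = 7.

7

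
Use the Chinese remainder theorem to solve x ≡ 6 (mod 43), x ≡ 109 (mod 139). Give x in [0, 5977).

Write x = 6 + 43·k. Then 43·k ≡ 109 − 6 ≡ 103 (mod 139).
Need 43⁻¹ mod 139. Extended Euclid on (139, 43):
139 = 3·43 + 10
43 = 4·10 + 3
10 = 3·3 + 1
3 = 3·1 + 0
Back-substitute:
1 = 10 − 3·3
1 = −3·43 + 13·10
1 = 13·139 − 42·43
43⁻¹ ≡ 97 (mod 139), so k ≡ 97·103 ≡ 122 (mod 139).
x = 6 + 43·122 = 5252.

5252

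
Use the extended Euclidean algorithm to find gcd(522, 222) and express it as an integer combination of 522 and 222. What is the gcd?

6

Apply Euclid's algorithm to 522 and 222:
522 = 2×222 + 78
222 = 2×78 + 66
78 = 1×66 + 12
66 = 5×12 + 6
12 = 2×6 + 0
gcd(522, 222) = 6.
Back-substituting:
6 = 66 − 5·12
6 = −5·78 + 6·66
6 = 6·222 − 17·78
6 = −17·522 + 40·222
So 6 = (-17)·522 + (40)·222.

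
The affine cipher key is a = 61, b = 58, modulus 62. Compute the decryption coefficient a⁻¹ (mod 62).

61

Extended Euclidean algorithm:
62 = 1·61 + 1
61 = 61·1 + 0
gcd = 1, so the inverse exists. Back-substitute:
1 = 62 − 61
Hence 61⁻¹ ≡ -1 ≡ 61 (mod 62).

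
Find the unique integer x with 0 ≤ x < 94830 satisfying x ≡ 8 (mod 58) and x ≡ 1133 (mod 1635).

Write x = 8 + 58·k. Then 58·k ≡ 1133 − 8 ≡ 1125 (mod 1635).
Need 58⁻¹ mod 1635. Extended Euclid on (1635, 58):
1635 = 28*58 + 11
58 = 5*11 + 3
11 = 3*3 + 2
3 = 1*2 + 1
2 = 2*1 + 0
Back-substitute:
1 = 3 − 2
1 = −11 + 4·3
1 = 4·58 − 21·11
1 = −21·1635 + 592·58
58⁻¹ ≡ 592 (mod 1635), so k ≡ 592·1125 ≡ 555 (mod 1635).
x = 8 + 58·555 = 32198.

32198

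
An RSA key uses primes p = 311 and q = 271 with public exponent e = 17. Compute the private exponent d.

φ(n) = (p−1)(q−1) = 310·270 = 83700.
Need d with 17·d ≡ 1 (mod 83700). Apply the extended Euclidean algorithm:
83700 = 4923×17 + 9
17 = 1×9 + 8
9 = 1×8 + 1
8 = 8×1 + 0
Back-substitute:
1 = 9 − 8
1 = −17 + 2·9
1 = 2·83700 − 9847·17
So 17·(-9847) ≡ 1 (mod 83700), hence d ≡ -9847 ≡ 73853 (mod 83700).

73853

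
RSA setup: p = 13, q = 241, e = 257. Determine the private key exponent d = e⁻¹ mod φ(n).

φ(n) = (p−1)(q−1) = 12·240 = 2880.
Need d with 257·d ≡ 1 (mod 2880). Apply the extended Euclidean algorithm:
2880 = 11*257 + 53
257 = 4*53 + 45
53 = 1*45 + 8
45 = 5*8 + 5
8 = 1*5 + 3
5 = 1*3 + 2
3 = 1*2 + 1
2 = 2*1 + 0
Back-substitute:
1 = 3 − 2
1 = −5 + 2·3
1 = 2·8 − 3·5
1 = −3·45 + 17·8
1 = 17·53 − 20·45
1 = −20·257 + 97·53
1 = 97·2880 − 1087·257
So 257·(-1087) ≡ 1 (mod 2880), hence d ≡ -1087 ≡ 1793 (mod 2880).

1793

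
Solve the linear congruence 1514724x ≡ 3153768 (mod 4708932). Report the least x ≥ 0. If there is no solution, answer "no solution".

First find gcd(1514724, 4708932):
4708932 = 3*1514724 + 164760
1514724 = 9*164760 + 31884
164760 = 5*31884 + 5340
31884 = 5*5340 + 5184
5340 = 1*5184 + 156
5184 = 33*156 + 36
156 = 4*36 + 12
36 = 3*12 + 0
gcd = 12 and 12 | 3153768, so solutions exist. Divide through by 12: 126227x ≡ 262814 (mod 392411).
Now find 126227⁻¹ mod 392411:
392411 = 3×126227 + 13730
126227 = 9×13730 + 2657
13730 = 5×2657 + 445
2657 = 5×445 + 432
445 = 1×432 + 13
432 = 33×13 + 3
13 = 4×3 + 1
3 = 3×1 + 0
Back-substitute:
1 = 13 − 4·3
1 = −4·432 + 133·13
1 = 133·445 − 137·432
1 = −137·2657 + 818·445
1 = 818·13730 − 4227·2657
1 = −4227·126227 + 38861·13730
1 = 38861·392411 − 120810·126227
So 126227·(-120810) ≡ 1 (mod 392411), i.e. 126227⁻¹ ≡ 271601.
Then x ≡ 271601·262814 ≡ 199492 (mod 392411); the smallest non-negative solution is x = 199492.

199492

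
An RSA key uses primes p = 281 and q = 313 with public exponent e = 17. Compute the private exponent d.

30833

φ(n) = (p−1)(q−1) = 280·312 = 87360.
Need d with 17·d ≡ 1 (mod 87360). Apply the extended Euclidean algorithm:
87360 = 5138×17 + 14
17 = 1×14 + 3
14 = 4×3 + 2
3 = 1×2 + 1
2 = 2×1 + 0
Back-substitute:
1 = 3 − 2
1 = −14 + 5·3
1 = 5·17 − 6·14
1 = −6·87360 + 30833·17
So 17·30833 ≡ 1 (mod 87360), hence d = 30833.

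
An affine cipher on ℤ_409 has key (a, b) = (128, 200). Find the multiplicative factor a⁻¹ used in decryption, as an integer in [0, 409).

gcd(409, 128) by repeated division:
409 = 3·128 + 25
128 = 5·25 + 3
25 = 8·3 + 1
3 = 3·1 + 0
gcd = 1, so the inverse exists. Back-substitute:
1 = 25 − 8·3
1 = −8·128 + 41·25
1 = 41·409 − 131·128
So 128·(-131) ≡ 1 (mod 409), and -131 ≡ 278 (mod 409).

278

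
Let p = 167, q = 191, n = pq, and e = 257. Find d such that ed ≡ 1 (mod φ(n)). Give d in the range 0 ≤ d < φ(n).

φ(n) = (p−1)(q−1) = 166·190 = 31540.
Need d with 257·d ≡ 1 (mod 31540). Apply the extended Euclidean algorithm:
31540 = 122×257 + 186
257 = 1×186 + 71
186 = 2×71 + 44
71 = 1×44 + 27
44 = 1×27 + 17
27 = 1×17 + 10
17 = 1×10 + 7
10 = 1×7 + 3
7 = 2×3 + 1
3 = 3×1 + 0
Back-substitute:
1 = 7 − 2·3
1 = −2·10 + 3·7
1 = 3·17 − 5·10
1 = −5·27 + 8·17
1 = 8·44 − 13·27
1 = −13·71 + 21·44
1 = 21·186 − 55·71
1 = −55·257 + 76·186
1 = 76·31540 − 9327·257
So 257·(-9327) ≡ 1 (mod 31540), hence d ≡ -9327 ≡ 22213 (mod 31540).

22213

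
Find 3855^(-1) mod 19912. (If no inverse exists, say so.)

gcd(19912, 3855) by repeated division:
19912 = 5×3855 + 637
3855 = 6×637 + 33
637 = 19×33 + 10
33 = 3×10 + 3
10 = 3×3 + 1
3 = 3×1 + 0
The gcd is 1. Working backward:
1 = 10 − 3·3
1 = −3·33 + 10·10
1 = 10·637 − 193·33
1 = −193·3855 + 1168·637
1 = 1168·19912 − 6033·3855
Thus 3855·(-6033) ≡ 1 (mod 19912); reducing, -6033 mod 19912 = 13879.

13879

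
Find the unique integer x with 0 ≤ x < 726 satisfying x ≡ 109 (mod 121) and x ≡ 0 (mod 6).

714

Write x = 109 + 121·k. Then 121·k ≡ 0 − 109 ≡ 5 (mod 6).
Need 121⁻¹ mod 6. Extended Euclid on (6, 1):
6 = 6*1 + 0
121⁻¹ ≡ 1 (mod 6), so k ≡ 1·5 ≡ 5 (mod 6).
x = 109 + 121·5 = 714.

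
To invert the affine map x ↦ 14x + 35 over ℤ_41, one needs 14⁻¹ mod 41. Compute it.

3

Apply the Euclidean algorithm to 41 and 14:
41 = 2·14 + 13
14 = 1·13 + 1
13 = 13·1 + 0
Since gcd(14, 41) = 1, back-substitute to write 1 as a combination:
1 = 14 − 13
1 = −41 + 3·14
So 14·3 ≡ 1 (mod 41).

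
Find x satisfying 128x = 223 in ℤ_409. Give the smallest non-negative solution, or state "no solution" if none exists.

235

First find gcd(128, 409):
409 = 3×128 + 25
128 = 5×25 + 3
25 = 8×3 + 1
3 = 3×1 + 0
gcd = 1, so a unique solution mod 409 exists.
Back-substitute for the Bézout coefficients:
1 = 25 − 8·3
1 = −8·128 + 41·25
1 = 41·409 − 131·128
So 128·(-131) ≡ 1 (mod 409), giving 128⁻¹ ≡ 278.
x ≡ 128⁻¹·223 ≡ 278·223 ≡ 235 (mod 409).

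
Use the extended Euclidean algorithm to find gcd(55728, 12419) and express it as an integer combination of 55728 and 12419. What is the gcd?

Euclidean algorithm:
55728 = 4×12419 + 6052
12419 = 2×6052 + 315
6052 = 19×315 + 67
315 = 4×67 + 47
67 = 1×47 + 20
47 = 2×20 + 7
20 = 2×7 + 6
7 = 1×6 + 1
6 = 6×1 + 0
gcd(55728, 12419) = 1.
Express as a combination:
1 = 7 − 6
1 = −20 + 3·7
1 = 3·47 − 7·20
1 = −7·67 + 10·47
1 = 10·315 − 47·67
1 = −47·6052 + 903·315
1 = 903·12419 − 1853·6052
1 = −1853·55728 + 8315·12419
So 1 = (-1853)·55728 + (8315)·12419.

1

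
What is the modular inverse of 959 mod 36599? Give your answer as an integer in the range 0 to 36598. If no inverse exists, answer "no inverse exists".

Apply the Euclidean algorithm to 36599 and 959:
36599 = 38*959 + 157
959 = 6*157 + 17
157 = 9*17 + 4
17 = 4*4 + 1
4 = 4*1 + 0
The gcd is 1. Working backward:
1 = 17 − 4·4
1 = −4·157 + 37·17
1 = 37·959 − 226·157
1 = −226·36599 + 8625·959
So 959·8625 ≡ 1 (mod 36599).

8625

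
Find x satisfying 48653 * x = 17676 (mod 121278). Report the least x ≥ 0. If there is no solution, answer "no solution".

13638

First find gcd(48653, 121278):
121278 = 2*48653 + 23972
48653 = 2*23972 + 709
23972 = 33*709 + 575
709 = 1*575 + 134
575 = 4*134 + 39
134 = 3*39 + 17
39 = 2*17 + 5
17 = 3*5 + 2
5 = 2*2 + 1
2 = 2*1 + 0
gcd = 1, so a unique solution mod 121278 exists.
Back-substitute for the Bézout coefficients:
1 = 5 − 2·2
1 = −2·17 + 7·5
1 = 7·39 − 16·17
1 = −16·134 + 55·39
1 = 55·575 − 236·134
1 = −236·709 + 291·575
1 = 291·23972 − 9839·709
1 = −9839·48653 + 19969·23972
1 = 19969·121278 − 49777·48653
So 48653·(-49777) ≡ 1 (mod 121278), giving 48653⁻¹ ≡ 71501.
x ≡ 48653⁻¹·17676 ≡ 71501·17676 ≡ 13638 (mod 121278).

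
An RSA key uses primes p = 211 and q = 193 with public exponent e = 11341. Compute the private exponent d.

23941

φ(n) = (p−1)(q−1) = 210·192 = 40320.
Need d with 11341·d ≡ 1 (mod 40320). Apply the extended Euclidean algorithm:
40320 = 3·11341 + 6297
11341 = 1·6297 + 5044
6297 = 1·5044 + 1253
5044 = 4·1253 + 32
1253 = 39·32 + 5
32 = 6·5 + 2
5 = 2·2 + 1
2 = 2·1 + 0
Back-substitute:
1 = 5 − 2·2
1 = −2·32 + 13·5
1 = 13·1253 − 509·32
1 = −509·5044 + 2049·1253
1 = 2049·6297 − 2558·5044
1 = −2558·11341 + 4607·6297
1 = 4607·40320 − 16379·11341
So 11341·(-16379) ≡ 1 (mod 40320), hence d ≡ -16379 ≡ 23941 (mod 40320).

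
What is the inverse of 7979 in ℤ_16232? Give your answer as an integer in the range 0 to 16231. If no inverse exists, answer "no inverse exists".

11315

Apply the Euclidean algorithm to 16232 and 7979:
16232 = 2*7979 + 274
7979 = 29*274 + 33
274 = 8*33 + 10
33 = 3*10 + 3
10 = 3*3 + 1
3 = 3*1 + 0
gcd = 1, so the inverse exists. Back-substitute:
1 = 10 − 3·3
1 = −3·33 + 10·10
1 = 10·274 − 83·33
1 = −83·7979 + 2417·274
1 = 2417·16232 − 4917·7979
Hence 7979⁻¹ ≡ -4917 ≡ 11315 (mod 16232).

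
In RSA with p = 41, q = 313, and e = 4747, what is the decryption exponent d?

163

φ(n) = (p−1)(q−1) = 40·312 = 12480.
Need d with 4747·d ≡ 1 (mod 12480). Apply the extended Euclidean algorithm:
12480 = 2*4747 + 2986
4747 = 1*2986 + 1761
2986 = 1*1761 + 1225
1761 = 1*1225 + 536
1225 = 2*536 + 153
536 = 3*153 + 77
153 = 1*77 + 76
77 = 1*76 + 1
76 = 76*1 + 0
Back-substitute:
1 = 77 − 76
1 = −153 + 2·77
1 = 2·536 − 7·153
1 = −7·1225 + 16·536
1 = 16·1761 − 23·1225
1 = −23·2986 + 39·1761
1 = 39·4747 − 62·2986
1 = −62·12480 + 163·4747
So 4747·163 ≡ 1 (mod 12480), hence d = 163.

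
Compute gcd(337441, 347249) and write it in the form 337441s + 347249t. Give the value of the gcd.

Repeated division:
347249 = 1·337441 + 9808
337441 = 34·9808 + 3969
9808 = 2·3969 + 1870
3969 = 2·1870 + 229
1870 = 8·229 + 38
229 = 6·38 + 1
38 = 38·1 + 0
gcd(337441, 347249) = 1.
Back-substituting:
1 = 229 − 6·38
1 = −6·1870 + 49·229
1 = 49·3969 − 104·1870
1 = −104·9808 + 257·3969
1 = 257·337441 − 8842·9808
1 = −8842·347249 + 9099·337441
So 1 = (-8842)·347249 + (9099)·337441.

1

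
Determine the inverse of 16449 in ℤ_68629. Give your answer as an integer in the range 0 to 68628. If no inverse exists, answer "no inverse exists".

52253

Apply the Euclidean algorithm to 68629 and 16449:
68629 = 4×16449 + 2833
16449 = 5×2833 + 2284
2833 = 1×2284 + 549
2284 = 4×549 + 88
549 = 6×88 + 21
88 = 4×21 + 4
21 = 5×4 + 1
4 = 4×1 + 0
The gcd is 1. Working backward:
1 = 21 − 5·4
1 = −5·88 + 21·21
1 = 21·549 − 131·88
1 = −131·2284 + 545·549
1 = 545·2833 − 676·2284
1 = −676·16449 + 3925·2833
1 = 3925·68629 − 16376·16449
Hence 16449⁻¹ ≡ -16376 ≡ 52253 (mod 68629).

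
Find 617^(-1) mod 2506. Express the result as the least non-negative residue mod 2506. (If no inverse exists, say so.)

1121

Apply the Euclidean algorithm to 2506 and 617:
2506 = 4·617 + 38
617 = 16·38 + 9
38 = 4·9 + 2
9 = 4·2 + 1
2 = 2·1 + 0
Since gcd(617, 2506) = 1, back-substitute to write 1 as a combination:
1 = 9 − 4·2
1 = −4·38 + 17·9
1 = 17·617 − 276·38
1 = −276·2506 + 1121·617
So 617·1121 ≡ 1 (mod 2506).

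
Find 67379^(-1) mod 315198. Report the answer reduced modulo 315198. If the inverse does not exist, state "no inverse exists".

no inverse exists

Euclidean algorithm on 315198, 67379:
315198 = 4·67379 + 45682
67379 = 1·45682 + 21697
45682 = 2·21697 + 2288
21697 = 9·2288 + 1105
2288 = 2·1105 + 78
1105 = 14·78 + 13
78 = 6·13 + 0
gcd(67379, 315198) = 13 ≠ 1, so 67379 has no multiplicative inverse modulo 315198.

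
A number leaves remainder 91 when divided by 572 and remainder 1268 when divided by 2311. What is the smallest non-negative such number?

Write x = 91 + 572·k. Then 572·k ≡ 1268 − 91 ≡ 1177 (mod 2311).
Need 572⁻¹ mod 2311. Extended Euclid on (2311, 572):
2311 = 4·572 + 23
572 = 24·23 + 20
23 = 1·20 + 3
20 = 6·3 + 2
3 = 1·2 + 1
2 = 2·1 + 0
Back-substitute:
1 = 3 − 2
1 = −20 + 7·3
1 = 7·23 − 8·20
1 = −8·572 + 199·23
1 = 199·2311 − 804·572
572⁻¹ ≡ 1507 (mod 2311), so k ≡ 1507·1177 ≡ 1202 (mod 2311).
x = 91 + 572·1202 = 687635.

687635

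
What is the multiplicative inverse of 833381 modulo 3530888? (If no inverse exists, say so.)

348949

Run Euclid on (3530888, 833381):
3530888 = 4×833381 + 197364
833381 = 4×197364 + 43925
197364 = 4×43925 + 21664
43925 = 2×21664 + 597
21664 = 36×597 + 172
597 = 3×172 + 81
172 = 2×81 + 10
81 = 8×10 + 1
10 = 10×1 + 0
The gcd is 1. Working backward:
1 = 81 − 8·10
1 = −8·172 + 17·81
1 = 17·597 − 59·172
1 = −59·21664 + 2141·597
1 = 2141·43925 − 4341·21664
1 = −4341·197364 + 19505·43925
1 = 19505·833381 − 82361·197364
1 = −82361·3530888 + 348949·833381
So 833381·348949 ≡ 1 (mod 3530888).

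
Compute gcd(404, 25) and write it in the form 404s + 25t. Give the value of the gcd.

Euclidean algorithm:
404 = 16×25 + 4
25 = 6×4 + 1
4 = 4×1 + 0
gcd(404, 25) = 1.
Working backward:
1 = 25 − 6·4
1 = −6·404 + 97·25
So 1 = (-6)·404 + (97)·25.

1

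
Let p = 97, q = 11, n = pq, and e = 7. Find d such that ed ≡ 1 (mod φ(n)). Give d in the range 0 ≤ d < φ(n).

823

φ(n) = (p−1)(q−1) = 96·10 = 960.
Need d with 7·d ≡ 1 (mod 960). Apply the extended Euclidean algorithm:
960 = 137×7 + 1
7 = 7×1 + 0
Back-substitute:
1 = 960 − 137·7
So 7·(-137) ≡ 1 (mod 960), hence d ≡ -137 ≡ 823 (mod 960).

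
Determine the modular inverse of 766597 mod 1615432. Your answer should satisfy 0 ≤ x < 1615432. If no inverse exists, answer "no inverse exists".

no inverse exists

Compute gcd(766597, 1615432):
1615432 = 2·766597 + 82238
766597 = 9·82238 + 26455
82238 = 3·26455 + 2873
26455 = 9·2873 + 598
2873 = 4·598 + 481
598 = 1·481 + 117
481 = 4·117 + 13
117 = 9·13 + 0
Since gcd = 13 > 1, 766597 is not a unit mod 1615432.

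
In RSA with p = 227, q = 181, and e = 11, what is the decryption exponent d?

18491

φ(n) = (p−1)(q−1) = 226·180 = 40680.
Need d with 11·d ≡ 1 (mod 40680). Apply the extended Euclidean algorithm:
40680 = 3698*11 + 2
11 = 5*2 + 1
2 = 2*1 + 0
Back-substitute:
1 = 11 − 5·2
1 = −5·40680 + 18491·11
So 11·18491 ≡ 1 (mod 40680), hence d = 18491.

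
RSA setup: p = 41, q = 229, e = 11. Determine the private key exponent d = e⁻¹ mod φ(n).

8291

φ(n) = (p−1)(q−1) = 40·228 = 9120.
Need d with 11·d ≡ 1 (mod 9120). Apply the extended Euclidean algorithm:
9120 = 829×11 + 1
11 = 11×1 + 0
Back-substitute:
1 = 9120 − 829·11
So 11·(-829) ≡ 1 (mod 9120), hence d ≡ -829 ≡ 8291 (mod 9120).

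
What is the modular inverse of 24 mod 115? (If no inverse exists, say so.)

24

Run Euclid on (115, 24):
115 = 4·24 + 19
24 = 1·19 + 5
19 = 3·5 + 4
5 = 1·4 + 1
4 = 4·1 + 0
gcd = 1, so the inverse exists. Back-substitute:
1 = 5 − 4
1 = −19 + 4·5
1 = 4·24 − 5·19
1 = −5·115 + 24·24
So 24·24 ≡ 1 (mod 115).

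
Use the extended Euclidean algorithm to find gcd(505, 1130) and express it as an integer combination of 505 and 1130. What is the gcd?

5

Apply Euclid's algorithm to 1130 and 505:
1130 = 2*505 + 120
505 = 4*120 + 25
120 = 4*25 + 20
25 = 1*20 + 5
20 = 4*5 + 0
gcd(505, 1130) = 5.
Express as a combination:
5 = 25 − 20
5 = −120 + 5·25
5 = 5·505 − 21·120
5 = −21·1130 + 47·505
So 5 = (-21)·1130 + (47)·505.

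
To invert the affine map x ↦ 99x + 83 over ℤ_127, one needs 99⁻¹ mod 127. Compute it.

68

Apply the Euclidean algorithm to 127 and 99:
127 = 1*99 + 28
99 = 3*28 + 15
28 = 1*15 + 13
15 = 1*13 + 2
13 = 6*2 + 1
2 = 2*1 + 0
Since gcd(99, 127) = 1, back-substitute to write 1 as a combination:
1 = 13 − 6·2
1 = −6·15 + 7·13
1 = 7·28 − 13·15
1 = −13·99 + 46·28
1 = 46·127 − 59·99
Hence 99⁻¹ ≡ -59 ≡ 68 (mod 127).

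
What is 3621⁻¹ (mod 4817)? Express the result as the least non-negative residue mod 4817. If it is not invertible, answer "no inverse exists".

Apply the Euclidean algorithm to 4817 and 3621:
4817 = 1*3621 + 1196
3621 = 3*1196 + 33
1196 = 36*33 + 8
33 = 4*8 + 1
8 = 8*1 + 0
Since gcd(3621, 4817) = 1, back-substitute to write 1 as a combination:
1 = 33 − 4·8
1 = −4·1196 + 145·33
1 = 145·3621 − 439·1196
1 = −439·4817 + 584·3621
So 3621·584 ≡ 1 (mod 4817).

584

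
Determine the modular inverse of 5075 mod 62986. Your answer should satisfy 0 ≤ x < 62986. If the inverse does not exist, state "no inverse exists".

Euclidean algorithm on 62986, 5075:
62986 = 12*5075 + 2086
5075 = 2*2086 + 903
2086 = 2*903 + 280
903 = 3*280 + 63
280 = 4*63 + 28
63 = 2*28 + 7
28 = 4*7 + 0
Since gcd = 7 > 1, 5075 is not a unit mod 62986.

no inverse exists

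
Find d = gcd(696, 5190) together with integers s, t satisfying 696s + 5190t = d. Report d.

Euclidean algorithm:
5190 = 7×696 + 318
696 = 2×318 + 60
318 = 5×60 + 18
60 = 3×18 + 6
18 = 3×6 + 0
gcd(696, 5190) = 6.
Working backward:
6 = 60 − 3·18
6 = −3·318 + 16·60
6 = 16·696 − 35·318
6 = −35·5190 + 261·696
So 6 = (-35)·5190 + (261)·696.

6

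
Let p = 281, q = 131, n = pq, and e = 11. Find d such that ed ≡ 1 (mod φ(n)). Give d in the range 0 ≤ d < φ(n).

φ(n) = (p−1)(q−1) = 280·130 = 36400.
Need d with 11·d ≡ 1 (mod 36400). Apply the extended Euclidean algorithm:
36400 = 3309×11 + 1
11 = 11×1 + 0
Back-substitute:
1 = 36400 − 3309·11
So 11·(-3309) ≡ 1 (mod 36400), hence d ≡ -3309 ≡ 33091 (mod 36400).

33091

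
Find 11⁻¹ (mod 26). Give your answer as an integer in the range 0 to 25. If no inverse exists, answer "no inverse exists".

19

gcd(26, 11) by repeated division:
26 = 2*11 + 4
11 = 2*4 + 3
4 = 1*3 + 1
3 = 3*1 + 0
gcd = 1, so the inverse exists. Back-substitute:
1 = 4 − 3
1 = −11 + 3·4
1 = 3·26 − 7·11
Hence 11⁻¹ ≡ -7 ≡ 19 (mod 26).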